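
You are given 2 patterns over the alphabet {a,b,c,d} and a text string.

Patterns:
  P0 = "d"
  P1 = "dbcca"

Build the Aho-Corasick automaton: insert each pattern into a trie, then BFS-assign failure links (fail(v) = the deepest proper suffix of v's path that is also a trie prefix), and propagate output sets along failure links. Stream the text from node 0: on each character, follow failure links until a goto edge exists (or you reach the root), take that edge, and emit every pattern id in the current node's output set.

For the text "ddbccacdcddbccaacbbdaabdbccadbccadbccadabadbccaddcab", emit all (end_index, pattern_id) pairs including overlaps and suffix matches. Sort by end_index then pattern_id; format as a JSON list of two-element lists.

Build automaton:
Trie (insert patterns):
  0='ε' goto d→1
  1='d' goto b→2  [P0 ends]
  2='db' goto c→3
  3='dbc' goto c→4
  4='dbcc' goto a→5
  5='dbcca' goto ·  [P1 ends]

Failure links (BFS by depth):
  fail(1) 'd': from fail(0)=0 chase 'd': 0 ⇒ 0;  out={0}∪out(0)={0}
  fail(2) 'db': from fail(1)=0 chase 'b': 0 ⇒ 0;  out=∅∪out(0)=∅
  fail(3) 'dbc': from fail(2)=0 chase 'c': 0 ⇒ 0;  out=∅∪out(0)=∅
  fail(4) 'dbcc': from fail(3)=0 chase 'c': 0 ⇒ 0;  out=∅∪out(0)=∅
  fail(5) 'dbcca': from fail(4)=0 chase 'a': 0 ⇒ 0;  out={1}∪out(0)={1}

Scan:
[0] read 'd'  n0⇒n1  ** P0@[0:0]
[1] read 'd'  n1⇒n1 ·f  ** P0@[1:1]
[2] read 'b'  n1⇒n2
[3] read 'c'  n2⇒n3
[4] read 'c'  n3⇒n4
[5] read 'a'  n4⇒n5  ** P1@[1:5]
[6] read 'c'  n5⇒n0 ·f
[7] read 'd'  n0⇒n1  ** P0@[7:7]
[8] read 'c'  n1⇒n0 ·f
[9] read 'd'  n0⇒n1  ** P0@[9:9]
[10] read 'd'  n1⇒n1 ·f  ** P0@[10:10]
[11] read 'b'  n1⇒n2
[12] read 'c'  n2⇒n3
[13] read 'c'  n3⇒n4
[14] read 'a'  n4⇒n5  ** P1@[10:14]
[15] read 'a'  n5⇒n0 ·f
[16] read 'c'  n0⇒n0
[17] read 'b'  n0⇒n0
[18] read 'b'  n0⇒n0
[19] read 'd'  n0⇒n1  ** P0@[19:19]
[20] read 'a'  n1⇒n0 ·f
[21] read 'a'  n0⇒n0
[22] read 'b'  n0⇒n0
[23] read 'd'  n0⇒n1  ** P0@[23:23]
[24] read 'b'  n1⇒n2
[25] read 'c'  n2⇒n3
[26] read 'c'  n3⇒n4
[27] read 'a'  n4⇒n5  ** P1@[23:27]
[28] read 'd'  n5⇒n1 ·f  ** P0@[28:28]
[29] read 'b'  n1⇒n2
[30] read 'c'  n2⇒n3
[31] read 'c'  n3⇒n4
[32] read 'a'  n4⇒n5  ** P1@[28:32]
[33] read 'd'  n5⇒n1 ·f  ** P0@[33:33]
[34] read 'b'  n1⇒n2
[35] read 'c'  n2⇒n3
[36] read 'c'  n3⇒n4
[37] read 'a'  n4⇒n5  ** P1@[33:37]
[38] read 'd'  n5⇒n1 ·f  ** P0@[38:38]
[39] read 'a'  n1⇒n0 ·f
[40] read 'b'  n0⇒n0
[41] read 'a'  n0⇒n0
[42] read 'd'  n0⇒n1  ** P0@[42:42]
[43] read 'b'  n1⇒n2
[44] read 'c'  n2⇒n3
[45] read 'c'  n3⇒n4
[46] read 'a'  n4⇒n5  ** P1@[42:46]
[47] read 'd'  n5⇒n1 ·f  ** P0@[47:47]
[48] read 'd'  n1⇒n1 ·f  ** P0@[48:48]
[49] read 'c'  n1⇒n0 ·f
[50] read 'a'  n0⇒n0
[51] read 'b'  n0⇒n0

All matches (sorted): [[0,0],[1,0],[5,1],[7,0],[9,0],[10,0],[14,1],[19,0],[23,0],[27,1],[28,0],[32,1],[33,0],[37,1],[38,0],[42,0],[46,1],[47,0],[48,0]]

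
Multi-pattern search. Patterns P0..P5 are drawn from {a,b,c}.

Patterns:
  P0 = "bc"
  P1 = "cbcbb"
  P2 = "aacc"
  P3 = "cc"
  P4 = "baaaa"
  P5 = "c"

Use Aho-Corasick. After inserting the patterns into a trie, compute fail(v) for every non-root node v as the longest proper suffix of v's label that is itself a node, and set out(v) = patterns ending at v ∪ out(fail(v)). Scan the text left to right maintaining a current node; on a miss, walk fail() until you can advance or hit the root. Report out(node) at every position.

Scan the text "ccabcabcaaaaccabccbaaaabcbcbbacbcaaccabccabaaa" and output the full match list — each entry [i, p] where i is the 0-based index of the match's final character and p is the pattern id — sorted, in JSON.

Construct AC machine:
Trie nodes:
  n0 'ε': a→8 b→1 c→3
  n1 'b': a→13 c→2
  n2 'bc': ·  [P0 ends]
  n3 'c': b→4 c→12  [P5 ends]
  n4 'cb': c→5
  n5 'cbc': b→6
  n6 'cbcb': b→7
  n7 'cbcbb': ·  [P1 ends]
  n8 'a': a→9
  n9 'aa': c→10
  n10 'aac': c→11
  n11 'aacc': ·  [P2 ends]
  n12 'cc': ·  [P3 ends]
  n13 'ba': a→14
  n14 'baa': a→15
  n15 'baaa': a→16
  n16 'baaaa': ·  [P4 ends]

Failure links (BFS by depth):
  n1('b'): parent n0 fail=0; on 'b' 0 → fail=0;  out ∅∪∅=∅
  n3('c'): parent n0 fail=0; on 'c' 0 → fail=0;  out {5}∪∅={5}
  n8('a'): parent n0 fail=0; on 'a' 0 → fail=0;  out ∅∪∅=∅
  n2('bc'): parent n1 fail=0; on 'c' 0 → fail=3;  out {0}∪{5}={0,5}
  n4('cb'): parent n3 fail=0; on 'b' 0 → fail=1;  out ∅∪∅=∅
  n9('aa'): parent n8 fail=0; on 'a' 0 → fail=8;  out ∅∪∅=∅
  n12('cc'): parent n3 fail=0; on 'c' 0 → fail=3;  out {3}∪{5}={3,5}
  n13('ba'): parent n1 fail=0; on 'a' 0 → fail=8;  out ∅∪∅=∅
  n5('cbc'): parent n4 fail=1; on 'c' 1 → fail=2;  out ∅∪{0,5}={0,5}
  n10('aac'): parent n9 fail=8; on 'c' 8→0 → fail=3;  out ∅∪{5}={5}
  n14('baa'): parent n13 fail=8; on 'a' 8 → fail=9;  out ∅∪∅=∅
  n6('cbcb'): parent n5 fail=2; on 'b' 2→3 → fail=4;  out ∅∪∅=∅
  n11('aacc'): parent n10 fail=3; on 'c' 3 → fail=12;  out {2}∪{3,5}={2,3,5}
  n15('baaa'): parent n14 fail=9; on 'a' 9→8 → fail=9;  out ∅∪∅=∅
  n7('cbcbb'): parent n6 fail=4; on 'b' 4→1→0 → fail=1;  out {1}∪∅={1}
  n16('baaaa'): parent n15 fail=9; on 'a' 9→8 → fail=9;  out {4}∪∅={4}

Run:
[0] read 'c'  n0⇒n3  emit P5@[0:0]
[1] read 'c'  n3⇒n12  emit P3@[0:1],P5@[1:1]
[2] read 'a'  n12⇒n8 (fail-walked)
[3] read 'b'  n8⇒n1 (fail-walked)
[4] read 'c'  n1⇒n2  emit P0@[3:4],P5@[4:4]
[5] read 'a'  n2⇒n8 (fail-walked)
[6] read 'b'  n8⇒n1 (fail-walked)
[7] read 'c'  n1⇒n2  emit P0@[6:7],P5@[7:7]
[8] read 'a'  n2⇒n8 (fail-walked)
[9] read 'a'  n8⇒n9
[10] read 'a'  n9⇒n9 (fail-walked)
[11] read 'a'  n9⇒n9 (fail-walked)
[12] read 'c'  n9⇒n10  emit P5@[12:12]
[13] read 'c'  n10⇒n11  emit P2@[10:13],P3@[12:13],P5@[13:13]
[14] read 'a'  n11⇒n8 (fail-walked)
[15] read 'b'  n8⇒n1 (fail-walked)
[16] read 'c'  n1⇒n2  emit P0@[15:16],P5@[16:16]
[17] read 'c'  n2⇒n12 (fail-walked)  emit P3@[16:17],P5@[17:17]
[18] read 'b'  n12⇒n4 (fail-walked)
[19] read 'a'  n4⇒n13 (fail-walked)
[20] read 'a'  n13⇒n14
[21] read 'a'  n14⇒n15
[22] read 'a'  n15⇒n16  emit P4@[18:22]
[23] read 'b'  n16⇒n1 (fail-walked)
[24] read 'c'  n1⇒n2  emit P0@[23:24],P5@[24:24]
[25] read 'b'  n2⇒n4 (fail-walked)
[26] read 'c'  n4⇒n5  emit P0@[25:26],P5@[26:26]
[27] read 'b'  n5⇒n6
[28] read 'b'  n6⇒n7  emit P1@[24:28]
[29] read 'a'  n7⇒n13 (fail-walked)
[30] read 'c'  n13⇒n3 (fail-walked)  emit P5@[30:30]
[31] read 'b'  n3⇒n4
[32] read 'c'  n4⇒n5  emit P0@[31:32],P5@[32:32]
[33] read 'a'  n5⇒n8 (fail-walked)
[34] read 'a'  n8⇒n9
[35] read 'c'  n9⇒n10  emit P5@[35:35]
[36] read 'c'  n10⇒n11  emit P2@[33:36],P3@[35:36],P5@[36:36]
[37] read 'a'  n11⇒n8 (fail-walked)
[38] read 'b'  n8⇒n1 (fail-walked)
[39] read 'c'  n1⇒n2  emit P0@[38:39],P5@[39:39]
[40] read 'c'  n2⇒n12 (fail-walked)  emit P3@[39:40],P5@[40:40]
[41] read 'a'  n12⇒n8 (fail-walked)
[42] read 'b'  n8⇒n1 (fail-walked)
[43] read 'a'  n1⇒n13
[44] read 'a'  n13⇒n14
[45] read 'a'  n14⇒n15

All matches (sorted): [[0,5],[1,3],[1,5],[4,0],[4,5],[7,0],[7,5],[12,5],[13,2],[13,3],[13,5],[16,0],[16,5],[17,3],[17,5],[22,4],[24,0],[24,5],[26,0],[26,5],[28,1],[30,5],[32,0],[32,5],[35,5],[36,2],[36,3],[36,5],[39,0],[39,5],[40,3],[40,5]]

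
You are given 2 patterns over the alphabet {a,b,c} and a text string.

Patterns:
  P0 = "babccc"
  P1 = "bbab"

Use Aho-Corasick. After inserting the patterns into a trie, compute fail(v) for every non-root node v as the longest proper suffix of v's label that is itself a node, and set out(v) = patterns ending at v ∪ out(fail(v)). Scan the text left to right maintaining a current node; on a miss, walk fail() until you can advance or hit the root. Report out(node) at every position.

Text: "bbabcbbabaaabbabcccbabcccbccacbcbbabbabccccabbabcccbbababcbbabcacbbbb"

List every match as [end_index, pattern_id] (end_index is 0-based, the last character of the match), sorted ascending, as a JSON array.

Construct AC machine:
Trie nodes:
  n0 'ε': b→1
  n1 'b': a→2 b→7
  n2 'ba': b→3
  n3 'bab': c→4
  n4 'babc': c→5
  n5 'babcc': c→6
  n6 'babccc': ·  ←P0
  n7 'bb': a→8
  n8 'bba': b→9
  n9 'bbab': ·  ←P1

Failure links (BFS by depth):
  n1('b'): parent n0 fail=0; on 'b' 0 → fail=0;  out ∅∪∅=∅
  n2('ba'): parent n1 fail=0; on 'a' 0 → fail=0;  out ∅∪∅=∅
  n7('bb'): parent n1 fail=0; on 'b' 0 → fail=1;  out ∅∪∅=∅
  n3('bab'): parent n2 fail=0; on 'b' 0 → fail=1;  out ∅∪∅=∅
  n8('bba'): parent n7 fail=1; on 'a' 1 → fail=2;  out ∅∪∅=∅
  n4('babc'): parent n3 fail=1; on 'c' 1→0 → fail=0;  out ∅∪∅=∅
  n9('bbab'): parent n8 fail=2; on 'b' 2 → fail=3;  out {1}∪∅={1}
  n5('babcc'): parent n4 fail=0; on 'c' 0 → fail=0;  out ∅∪∅=∅
  n6('babccc'): parent n5 fail=0; on 'c' 0 → fail=0;  out {0}∪∅={0}

Run:
[0] read 'b'  n0⇒n1
[1] read 'b'  n1⇒n7
[2] read 'a'  n7⇒n8
[3] read 'b'  n8⇒n9  → match P1@[0:3]
[4] read 'c'  n9⇒n4 (via fail)
[5] read 'b'  n4⇒n1 (via fail)
[6] read 'b'  n1⇒n7
[7] read 'a'  n7⇒n8
[8] read 'b'  n8⇒n9  → match P1@[5:8]
[9] read 'a'  n9⇒n2 (via fail)
[10] read 'a'  n2⇒n0 (via fail)
[11] read 'a'  n0⇒n0
[12] read 'b'  n0⇒n1
[13] read 'b'  n1⇒n7
[14] read 'a'  n7⇒n8
[15] read 'b'  n8⇒n9  → match P1@[12:15]
[16] read 'c'  n9⇒n4 (via fail)
[17] read 'c'  n4⇒n5
[18] read 'c'  n5⇒n6  → match P0@[13:18]
[19] read 'b'  n6⇒n1 (via fail)
[20] read 'a'  n1⇒n2
[21] read 'b'  n2⇒n3
[22] read 'c'  n3⇒n4
[23] read 'c'  n4⇒n5
[24] read 'c'  n5⇒n6  → match P0@[19:24]
[25] read 'b'  n6⇒n1 (via fail)
[26] read 'c'  n1⇒n0 (via fail)
[27] read 'c'  n0⇒n0
[28] read 'a'  n0⇒n0
[29] read 'c'  n0⇒n0
[30] read 'b'  n0⇒n1
[31] read 'c'  n1⇒n0 (via fail)
[32] read 'b'  n0⇒n1
[33] read 'b'  n1⇒n7
[34] read 'a'  n7⇒n8
[35] read 'b'  n8⇒n9  → match P1@[32:35]
[36] read 'b'  n9⇒n7 (via fail)
[37] read 'a'  n7⇒n8
[38] read 'b'  n8⇒n9  → match P1@[35:38]
[39] read 'c'  n9⇒n4 (via fail)
[40] read 'c'  n4⇒n5
[41] read 'c'  n5⇒n6  → match P0@[36:41]
[42] read 'c'  n6⇒n0 (via fail)
[43] read 'a'  n0⇒n0
[44] read 'b'  n0⇒n1
[45] read 'b'  n1⇒n7
[46] read 'a'  n7⇒n8
[47] read 'b'  n8⇒n9  → match P1@[44:47]
[48] read 'c'  n9⇒n4 (via fail)
[49] read 'c'  n4⇒n5
[50] read 'c'  n5⇒n6  → match P0@[45:50]
[51] read 'b'  n6⇒n1 (via fail)
[52] read 'b'  n1⇒n7
[53] read 'a'  n7⇒n8
[54] read 'b'  n8⇒n9  → match P1@[51:54]
[55] read 'a'  n9⇒n2 (via fail)
[56] read 'b'  n2⇒n3
[57] read 'c'  n3⇒n4
[58] read 'b'  n4⇒n1 (via fail)
[59] read 'b'  n1⇒n7
[60] read 'a'  n7⇒n8
[61] read 'b'  n8⇒n9  → match P1@[58:61]
[62] read 'c'  n9⇒n4 (via fail)
[63] read 'a'  n4⇒n0 (via fail)
[64] read 'c'  n0⇒n0
[65] read 'b'  n0⇒n1
[66] read 'b'  n1⇒n7
[67] read 'b'  n7⇒n7 (via fail)
[68] read 'b'  n7⇒n7 (via fail)

Matches: [[3,1],[8,1],[15,1],[18,0],[24,0],[35,1],[38,1],[41,0],[47,1],[50,0],[54,1],[61,1]]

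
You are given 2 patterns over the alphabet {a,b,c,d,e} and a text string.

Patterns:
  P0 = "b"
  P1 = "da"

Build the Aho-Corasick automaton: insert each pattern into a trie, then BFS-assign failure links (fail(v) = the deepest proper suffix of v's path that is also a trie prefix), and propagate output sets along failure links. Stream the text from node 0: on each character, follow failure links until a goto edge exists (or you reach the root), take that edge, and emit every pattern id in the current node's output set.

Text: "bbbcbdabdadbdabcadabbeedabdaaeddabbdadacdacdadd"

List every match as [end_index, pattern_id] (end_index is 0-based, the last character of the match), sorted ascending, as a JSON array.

Construct AC machine:
Trie (insert patterns):
  n0 'ε': b→1 d→2
  n1 'b': ·  [P0 ends]
  n2 'd': a→3
  n3 'da': ·  [P1 ends]

Failure links (BFS by depth):
  fail(1) 'b': from fail(0)=0 chase 'b': 0 ⇒ 0;  out={0}∪out(0)={0}
  fail(2) 'd': from fail(0)=0 chase 'd': 0 ⇒ 0;  out=∅∪out(0)=∅
  fail(3) 'da': from fail(2)=0 chase 'a': 0 ⇒ 0;  out={1}∪out(0)={1}

Text stream:
i=0 'b': node 0→1  → match P0@[0:0]
i=1 'b': node 1→1 (via fail)  → match P0@[1:1]
i=2 'b': node 1→1 (via fail)  → match P0@[2:2]
i=3 'c': node 1→0 (via fail)
i=4 'b': node 0→1  → match P0@[4:4]
i=5 'd': node 1→2 (via fail)
i=6 'a': node 2→3  → match P1@[5:6]
i=7 'b': node 3→1 (via fail)  → match P0@[7:7]
i=8 'd': node 1→2 (via fail)
i=9 'a': node 2→3  → match P1@[8:9]
i=10 'd': node 3→2 (via fail)
i=11 'b': node 2→1 (via fail)  → match P0@[11:11]
i=12 'd': node 1→2 (via fail)
i=13 'a': node 2→3  → match P1@[12:13]
i=14 'b': node 3→1 (via fail)  → match P0@[14:14]
i=15 'c': node 1→0 (via fail)
i=16 'a': node 0→0
i=17 'd': node 0→2
i=18 'a': node 2→3  → match P1@[17:18]
i=19 'b': node 3→1 (via fail)  → match P0@[19:19]
i=20 'b': node 1→1 (via fail)  → match P0@[20:20]
i=21 'e': node 1→0 (via fail)
i=22 'e': node 0→0
i=23 'd': node 0→2
i=24 'a': node 2→3  → match P1@[23:24]
i=25 'b': node 3→1 (via fail)  → match P0@[25:25]
i=26 'd': node 1→2 (via fail)
i=27 'a': node 2→3  → match P1@[26:27]
i=28 'a': node 3→0 (via fail)
i=29 'e': node 0→0
i=30 'd': node 0→2
i=31 'd': node 2→2 (via fail)
i=32 'a': node 2→3  → match P1@[31:32]
i=33 'b': node 3→1 (via fail)  → match P0@[33:33]
i=34 'b': node 1→1 (via fail)  → match P0@[34:34]
i=35 'd': node 1→2 (via fail)
i=36 'a': node 2→3  → match P1@[35:36]
i=37 'd': node 3→2 (via fail)
i=38 'a': node 2→3  → match P1@[37:38]
i=39 'c': node 3→0 (via fail)
i=40 'd': node 0→2
i=41 'a': node 2→3  → match P1@[40:41]
i=42 'c': node 3→0 (via fail)
i=43 'd': node 0→2
i=44 'a': node 2→3  → match P1@[43:44]
i=45 'd': node 3→2 (via fail)
i=46 'd': node 2→2 (via fail)

Result: [[0,0],[1,0],[2,0],[4,0],[6,1],[7,0],[9,1],[11,0],[13,1],[14,0],[18,1],[19,0],[20,0],[24,1],[25,0],[27,1],[32,1],[33,0],[34,0],[36,1],[38,1],[41,1],[44,1]]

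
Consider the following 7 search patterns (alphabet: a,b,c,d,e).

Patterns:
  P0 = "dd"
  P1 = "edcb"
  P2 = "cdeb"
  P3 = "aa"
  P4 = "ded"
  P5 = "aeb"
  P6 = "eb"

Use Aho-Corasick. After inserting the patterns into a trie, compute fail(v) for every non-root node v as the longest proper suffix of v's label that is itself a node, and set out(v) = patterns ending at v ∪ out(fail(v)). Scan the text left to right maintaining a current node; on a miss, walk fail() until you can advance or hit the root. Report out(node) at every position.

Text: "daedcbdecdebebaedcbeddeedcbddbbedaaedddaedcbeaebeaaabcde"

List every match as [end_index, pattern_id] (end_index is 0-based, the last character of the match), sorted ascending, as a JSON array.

Construct AC machine:
Trie (insert patterns):
  n0 'ε': a→11 c→7 d→1 e→3
  n1 'd': d→2 e→13
  n2 'dd': ·  [P0 ends]
  n3 'e': b→17 d→4
  n4 'ed': c→5
  n5 'edc': b→6
  n6 'edcb': ·  [P1 ends]
  n7 'c': d→8
  n8 'cd': e→9
  n9 'cde': b→10
  n10 'cdeb': ·  [P2 ends]
  n11 'a': a→12 e→15
  n12 'aa': ·  [P3 ends]
  n13 'de': d→14
  n14 'ded': ·  [P4 ends]
  n15 'ae': b→16
  n16 'aeb': ·  [P5 ends]
  n17 'eb': ·  [P6 ends]

BFS fail/out derivation:
  fail(1) 'd': from fail(0)=0 chase 'd': 0 ⇒ 0;  out=∅∪out(0)=∅
  fail(3) 'e': from fail(0)=0 chase 'e': 0 ⇒ 0;  out=∅∪out(0)=∅
  fail(7) 'c': from fail(0)=0 chase 'c': 0 ⇒ 0;  out=∅∪out(0)=∅
  fail(11) 'a': from fail(0)=0 chase 'a': 0 ⇒ 0;  out=∅∪out(0)=∅
  fail(2) 'dd': from fail(1)=0 chase 'd': 0 ⇒ 1;  out={0}∪out(1)={0}
  fail(4) 'ed': from fail(3)=0 chase 'd': 0 ⇒ 1;  out=∅∪out(1)=∅
  fail(8) 'cd': from fail(7)=0 chase 'd': 0 ⇒ 1;  out=∅∪out(1)=∅
  fail(12) 'aa': from fail(11)=0 chase 'a': 0 ⇒ 11;  out={3}∪out(11)={3}
  fail(13) 'de': from fail(1)=0 chase 'e': 0 ⇒ 3;  out=∅∪out(3)=∅
  fail(15) 'ae': from fail(11)=0 chase 'e': 0 ⇒ 3;  out=∅∪out(3)=∅
  fail(17) 'eb': from fail(3)=0 chase 'b': 0 ⇒ 0;  out={6}∪out(0)={6}
  fail(5) 'edc': from fail(4)=1 chase 'c': 1→0 ⇒ 7;  out=∅∪out(7)=∅
  fail(9) 'cde': from fail(8)=1 chase 'e': 1 ⇒ 13;  out=∅∪out(13)=∅
  fail(14) 'ded': from fail(13)=3 chase 'd': 3 ⇒ 4;  out={4}∪out(4)={4}
  fail(16) 'aeb': from fail(15)=3 chase 'b': 3 ⇒ 17;  out={5}∪out(17)={5,6}
  fail(6) 'edcb': from fail(5)=7 chase 'b': 7→0 ⇒ 0;  out={1}∪out(0)={1}
  fail(10) 'cdeb': from fail(9)=13 chase 'b': 13→3 ⇒ 17;  out={2}∪out(17)={2,6}

Scan:
[0] read 'd'  n0⇒n1
[1] read 'a'  n1⇒n11 ·f
[2] read 'e'  n11⇒n15
[3] read 'd'  n15⇒n4 ·f
[4] read 'c'  n4⇒n5
[5] read 'b'  n5⇒n6  → match P1@[2:5]
[6] read 'd'  n6⇒n1 ·f
[7] read 'e'  n1⇒n13
[8] read 'c'  n13⇒n7 ·f
[9] read 'd'  n7⇒n8
[10] read 'e'  n8⇒n9
[11] read 'b'  n9⇒n10  → match P2@[8:11],P6@[10:11]
[12] read 'e'  n10⇒n3 ·f
[13] read 'b'  n3⇒n17  → match P6@[12:13]
[14] read 'a'  n17⇒n11 ·f
[15] read 'e'  n11⇒n15
[16] read 'd'  n15⇒n4 ·f
[17] read 'c'  n4⇒n5
[18] read 'b'  n5⇒n6  → match P1@[15:18]
[19] read 'e'  n6⇒n3 ·f
[20] read 'd'  n3⇒n4
[21] read 'd'  n4⇒n2 ·f  → match P0@[20:21]
[22] read 'e'  n2⇒n13 ·f
[23] read 'e'  n13⇒n3 ·f
[24] read 'd'  n3⇒n4
[25] read 'c'  n4⇒n5
[26] read 'b'  n5⇒n6  → match P1@[23:26]
[27] read 'd'  n6⇒n1 ·f
[28] read 'd'  n1⇒n2  → match P0@[27:28]
[29] read 'b'  n2⇒n0 ·f
[30] read 'b'  n0⇒n0
[31] read 'e'  n0⇒n3
[32] read 'd'  n3⇒n4
[33] read 'a'  n4⇒n11 ·f
[34] read 'a'  n11⇒n12  → match P3@[33:34]
[35] read 'e'  n12⇒n15 ·f
[36] read 'd'  n15⇒n4 ·f
[37] read 'd'  n4⇒n2 ·f  → match P0@[36:37]
[38] read 'd'  n2⇒n2 ·f  → match P0@[37:38]
[39] read 'a'  n2⇒n11 ·f
[40] read 'e'  n11⇒n15
[41] read 'd'  n15⇒n4 ·f
[42] read 'c'  n4⇒n5
[43] read 'b'  n5⇒n6  → match P1@[40:43]
[44] read 'e'  n6⇒n3 ·f
[45] read 'a'  n3⇒n11 ·f
[46] read 'e'  n11⇒n15
[47] read 'b'  n15⇒n16  → match P5@[45:47],P6@[46:47]
[48] read 'e'  n16⇒n3 ·f
[49] read 'a'  n3⇒n11 ·f
[50] read 'a'  n11⇒n12  → match P3@[49:50]
[51] read 'a'  n12⇒n12 ·f  → match P3@[50:51]
[52] read 'b'  n12⇒n0 ·f
[53] read 'c'  n0⇒n7
[54] read 'd'  n7⇒n8
[55] read 'e'  n8⇒n9

Matches: [[5,1],[11,2],[11,6],[13,6],[18,1],[21,0],[26,1],[28,0],[34,3],[37,0],[38,0],[43,1],[47,5],[47,6],[50,3],[51,3]]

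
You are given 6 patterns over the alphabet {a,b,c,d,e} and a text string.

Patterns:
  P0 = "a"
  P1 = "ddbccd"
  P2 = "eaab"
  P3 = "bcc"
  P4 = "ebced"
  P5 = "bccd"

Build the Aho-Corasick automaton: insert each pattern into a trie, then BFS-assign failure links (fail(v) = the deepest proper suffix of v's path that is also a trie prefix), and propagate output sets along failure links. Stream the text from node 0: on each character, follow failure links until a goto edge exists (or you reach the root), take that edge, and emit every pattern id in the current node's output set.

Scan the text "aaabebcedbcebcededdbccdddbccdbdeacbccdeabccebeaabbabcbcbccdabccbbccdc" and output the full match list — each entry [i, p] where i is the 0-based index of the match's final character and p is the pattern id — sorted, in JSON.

Build automaton:
Trie nodes:
  n0 'ε': a→1 b→12 d→2 e→8
  n1 'a': ·  ←P0
  n2 'd': d→3
  n3 'dd': b→4
  n4 'ddb': c→5
  n5 'ddbc': c→6
  n6 'ddbcc': d→7
  n7 'ddbccd': ·  ←P1
  n8 'e': a→9 b→15
  n9 'ea': a→10
  n10 'eaa': b→11
  n11 'eaab': ·  ←P2
  n12 'b': c→13
  n13 'bc': c→14
  n14 'bcc': d→19  ←P3
  n15 'eb': c→16
  n16 'ebc': e→17
  n17 'ebce': d→18
  n18 'ebced': ·  ←P4
  n19 'bccd': ·  ←P5

BFS fail/out derivation:
  n1('a'): parent n0 fail=0; on 'a' 0 → fail=0;  out {0}∪∅={0}
  n2('d'): parent n0 fail=0; on 'd' 0 → fail=0;  out ∅∪∅=∅
  n8('e'): parent n0 fail=0; on 'e' 0 → fail=0;  out ∅∪∅=∅
  n12('b'): parent n0 fail=0; on 'b' 0 → fail=0;  out ∅∪∅=∅
  n3('dd'): parent n2 fail=0; on 'd' 0 → fail=2;  out ∅∪∅=∅
  n9('ea'): parent n8 fail=0; on 'a' 0 → fail=1;  out ∅∪{0}={0}
  n13('bc'): parent n12 fail=0; on 'c' 0 → fail=0;  out ∅∪∅=∅
  n15('eb'): parent n8 fail=0; on 'b' 0 → fail=12;  out ∅∪∅=∅
  n4('ddb'): parent n3 fail=2; on 'b' 2→0 → fail=12;  out ∅∪∅=∅
  n10('eaa'): parent n9 fail=1; on 'a' 1→0 → fail=1;  out ∅∪{0}={0}
  n14('bcc'): parent n13 fail=0; on 'c' 0 → fail=0;  out {3}∪∅={3}
  n16('ebc'): parent n15 fail=12; on 'c' 12 → fail=13;  out ∅∪∅=∅
  n5('ddbc'): parent n4 fail=12; on 'c' 12 → fail=13;  out ∅∪∅=∅
  n11('eaab'): parent n10 fail=1; on 'b' 1→0 → fail=12;  out {2}∪∅={2}
  n17('ebce'): parent n16 fail=13; on 'e' 13→0 → fail=8;  out ∅∪∅=∅
  n19('bccd'): parent n14 fail=0; on 'd' 0 → fail=2;  out {5}∪∅={5}
  n6('ddbcc'): parent n5 fail=13; on 'c' 13 → fail=14;  out ∅∪{3}={3}
  n18('ebced'): parent n17 fail=8; on 'd' 8→0 → fail=2;  out {4}∪∅={4}
  n7('ddbccd'): parent n6 fail=14; on 'd' 14 → fail=19;  out {1}∪{5}={1,5}

Scan:
[0] read 'a'  n0⇒n1  ** P0@[0:0]
[1] read 'a'  n1⇒n1 ·f  ** P0@[1:1]
[2] read 'a'  n1⇒n1 ·f  ** P0@[2:2]
[3] read 'b'  n1⇒n12 ·f
[4] read 'e'  n12⇒n8 ·f
[5] read 'b'  n8⇒n15
[6] read 'c'  n15⇒n16
[7] read 'e'  n16⇒n17
[8] read 'd'  n17⇒n18  ** P4@[4:8]
[9] read 'b'  n18⇒n12 ·f
[10] read 'c'  n12⇒n13
[11] read 'e'  n13⇒n8 ·f
[12] read 'b'  n8⇒n15
[13] read 'c'  n15⇒n16
[14] read 'e'  n16⇒n17
[15] read 'd'  n17⇒n18  ** P4@[11:15]
[16] read 'e'  n18⇒n8 ·f
[17] read 'd'  n8⇒n2 ·f
[18] read 'd'  n2⇒n3
[19] read 'b'  n3⇒n4
[20] read 'c'  n4⇒n5
[21] read 'c'  n5⇒n6  ** P3@[19:21]
[22] read 'd'  n6⇒n7  ** P1@[17:22],P5@[19:22]
[23] read 'd'  n7⇒n3 ·f
[24] read 'd'  n3⇒n3 ·f
[25] read 'b'  n3⇒n4
[26] read 'c'  n4⇒n5
[27] read 'c'  n5⇒n6  ** P3@[25:27]
[28] read 'd'  n6⇒n7  ** P1@[23:28],P5@[25:28]
[29] read 'b'  n7⇒n12 ·f
[30] read 'd'  n12⇒n2 ·f
[31] read 'e'  n2⇒n8 ·f
[32] read 'a'  n8⇒n9  ** P0@[32:32]
[33] read 'c'  n9⇒n0 ·f
[34] read 'b'  n0⇒n12
[35] read 'c'  n12⇒n13
[36] read 'c'  n13⇒n14  ** P3@[34:36]
[37] read 'd'  n14⇒n19  ** P5@[34:37]
[38] read 'e'  n19⇒n8 ·f
[39] read 'a'  n8⇒n9  ** P0@[39:39]
[40] read 'b'  n9⇒n12 ·f
[41] read 'c'  n12⇒n13
[42] read 'c'  n13⇒n14  ** P3@[40:42]
[43] read 'e'  n14⇒n8 ·f
[44] read 'b'  n8⇒n15
[45] read 'e'  n15⇒n8 ·f
[46] read 'a'  n8⇒n9  ** P0@[46:46]
[47] read 'a'  n9⇒n10  ** P0@[47:47]
[48] read 'b'  n10⇒n11  ** P2@[45:48]
[49] read 'b'  n11⇒n12 ·f
[50] read 'a'  n12⇒n1 ·f  ** P0@[50:50]
[51] read 'b'  n1⇒n12 ·f
[52] read 'c'  n12⇒n13
[53] read 'b'  n13⇒n12 ·f
[54] read 'c'  n12⇒n13
[55] read 'b'  n13⇒n12 ·f
[56] read 'c'  n12⇒n13
[57] read 'c'  n13⇒n14  ** P3@[55:57]
[58] read 'd'  n14⇒n19  ** P5@[55:58]
[59] read 'a'  n19⇒n1 ·f  ** P0@[59:59]
[60] read 'b'  n1⇒n12 ·f
[61] read 'c'  n12⇒n13
[62] read 'c'  n13⇒n14  ** P3@[60:62]
[63] read 'b'  n14⇒n12 ·f
[64] read 'b'  n12⇒n12 ·f
[65] read 'c'  n12⇒n13
[66] read 'c'  n13⇒n14  ** P3@[64:66]
[67] read 'd'  n14⇒n19  ** P5@[64:67]
[68] read 'c'  n19⇒n0 ·f

Result: [[0,0],[1,0],[2,0],[8,4],[15,4],[21,3],[22,1],[22,5],[27,3],[28,1],[28,5],[32,0],[36,3],[37,5],[39,0],[42,3],[46,0],[47,0],[48,2],[50,0],[57,3],[58,5],[59,0],[62,3],[66,3],[67,5]]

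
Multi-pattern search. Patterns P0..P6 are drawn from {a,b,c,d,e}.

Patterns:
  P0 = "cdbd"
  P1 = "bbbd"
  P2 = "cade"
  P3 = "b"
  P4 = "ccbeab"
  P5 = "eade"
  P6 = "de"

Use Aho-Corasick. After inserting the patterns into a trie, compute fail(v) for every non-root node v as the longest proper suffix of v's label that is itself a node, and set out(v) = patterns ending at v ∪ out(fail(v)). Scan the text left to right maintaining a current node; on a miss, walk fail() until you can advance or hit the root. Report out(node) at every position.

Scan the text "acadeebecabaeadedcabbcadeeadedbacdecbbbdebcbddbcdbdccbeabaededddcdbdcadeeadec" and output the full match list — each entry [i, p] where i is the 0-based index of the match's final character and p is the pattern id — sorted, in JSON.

Construct AC machine:
Trie nodes:
  0='ε' goto b→5 c→1 d→21 e→17
  1='c' goto a→9 c→12 d→2
  2='cd' goto b→3
  3='cdb' goto d→4
  4='cdbd' goto ·  [P0 ends]
  5='b' goto b→6  [P3 ends]
  6='bb' goto b→7
  7='bbb' goto d→8
  8='bbbd' goto ·  [P1 ends]
  9='ca' goto d→10
  10='cad' goto e→11
  11='cade' goto ·  [P2 ends]
  12='cc' goto b→13
  13='ccb' goto e→14
  14='ccbe' goto a→15
  15='ccbea' goto b→16
  16='ccbeab' goto ·  [P4 ends]
  17='e' goto a→18
  18='ea' goto d→19
  19='ead' goto e→20
  20='eade' goto ·  [P5 ends]
  21='d' goto e→22
  22='de' goto ·  [P6 ends]

BFS fail/out derivation:
  fail(1) 'c': from fail(0)=0 chase 'c': 0 ⇒ 0;  out=∅∪out(0)=∅
  fail(5) 'b': from fail(0)=0 chase 'b': 0 ⇒ 0;  out={3}∪out(0)={3}
  fail(17) 'e': from fail(0)=0 chase 'e': 0 ⇒ 0;  out=∅∪out(0)=∅
  fail(21) 'd': from fail(0)=0 chase 'd': 0 ⇒ 0;  out=∅∪out(0)=∅
  fail(2) 'cd': from fail(1)=0 chase 'd': 0 ⇒ 21;  out=∅∪out(21)=∅
  fail(6) 'bb': from fail(5)=0 chase 'b': 0 ⇒ 5;  out=∅∪out(5)={3}
  fail(9) 'ca': from fail(1)=0 chase 'a': 0 ⇒ 0;  out=∅∪out(0)=∅
  fail(12) 'cc': from fail(1)=0 chase 'c': 0 ⇒ 1;  out=∅∪out(1)=∅
  fail(18) 'ea': from fail(17)=0 chase 'a': 0 ⇒ 0;  out=∅∪out(0)=∅
  fail(22) 'de': from fail(21)=0 chase 'e': 0 ⇒ 17;  out={6}∪out(17)={6}
  fail(3) 'cdb': from fail(2)=21 chase 'b': 21→0 ⇒ 5;  out=∅∪out(5)={3}
  fail(7) 'bbb': from fail(6)=5 chase 'b': 5 ⇒ 6;  out=∅∪out(6)={3}
  fail(10) 'cad': from fail(9)=0 chase 'd': 0 ⇒ 21;  out=∅∪out(21)=∅
  fail(13) 'ccb': from fail(12)=1 chase 'b': 1→0 ⇒ 5;  out=∅∪out(5)={3}
  fail(19) 'ead': from fail(18)=0 chase 'd': 0 ⇒ 21;  out=∅∪out(21)=∅
  fail(4) 'cdbd': from fail(3)=5 chase 'd': 5→0 ⇒ 21;  out={0}∪out(21)={0}
  fail(8) 'bbbd': from fail(7)=6 chase 'd': 6→5→0 ⇒ 21;  out={1}∪out(21)={1}
  fail(11) 'cade': from fail(10)=21 chase 'e': 21 ⇒ 22;  out={2}∪out(22)={2,6}
  fail(14) 'ccbe': from fail(13)=5 chase 'e': 5→0 ⇒ 17;  out=∅∪out(17)=∅
  fail(20) 'eade': from fail(19)=21 chase 'e': 21 ⇒ 22;  out={5}∪out(22)={5,6}
  fail(15) 'ccbea': from fail(14)=17 chase 'a': 17 ⇒ 18;  out=∅∪out(18)=∅
  fail(16) 'ccbeab': from fail(15)=18 chase 'b': 18→0 ⇒ 5;  out={4}∪out(5)={3,4}

Scan:
pos 0 'a': at 0
pos 1 'c': at 1
pos 2 'a': at 9
pos 3 'd': at 10
pos 4 'e': at 11  → match P2@[1:4],P6@[3:4]
pos 5 'e': at 17 (fail-walked)
pos 6 'b': at 5 (fail-walked)  → match P3@[6:6]
pos 7 'e': at 17 (fail-walked)
pos 8 'c': at 1 (fail-walked)
pos 9 'a': at 9
pos 10 'b': at 5 (fail-walked)  → match P3@[10:10]
pos 11 'a': at 0 (fail-walked)
pos 12 'e': at 17
pos 13 'a': at 18
pos 14 'd': at 19
pos 15 'e': at 20  → match P5@[12:15],P6@[14:15]
pos 16 'd': at 21 (fail-walked)
pos 17 'c': at 1 (fail-walked)
pos 18 'a': at 9
pos 19 'b': at 5 (fail-walked)  → match P3@[19:19]
pos 20 'b': at 6  → match P3@[20:20]
pos 21 'c': at 1 (fail-walked)
pos 22 'a': at 9
pos 23 'd': at 10
pos 24 'e': at 11  → match P2@[21:24],P6@[23:24]
pos 25 'e': at 17 (fail-walked)
pos 26 'a': at 18
pos 27 'd': at 19
pos 28 'e': at 20  → match P5@[25:28],P6@[27:28]
pos 29 'd': at 21 (fail-walked)
pos 30 'b': at 5 (fail-walked)  → match P3@[30:30]
pos 31 'a': at 0 (fail-walked)
pos 32 'c': at 1
pos 33 'd': at 2
pos 34 'e': at 22 (fail-walked)  → match P6@[33:34]
pos 35 'c': at 1 (fail-walked)
pos 36 'b': at 5 (fail-walked)  → match P3@[36:36]
pos 37 'b': at 6  → match P3@[37:37]
pos 38 'b': at 7  → match P3@[38:38]
pos 39 'd': at 8  → match P1@[36:39]
pos 40 'e': at 22 (fail-walked)  → match P6@[39:40]
pos 41 'b': at 5 (fail-walked)  → match P3@[41:41]
pos 42 'c': at 1 (fail-walked)
pos 43 'b': at 5 (fail-walked)  → match P3@[43:43]
pos 44 'd': at 21 (fail-walked)
pos 45 'd': at 21 (fail-walked)
pos 46 'b': at 5 (fail-walked)  → match P3@[46:46]
pos 47 'c': at 1 (fail-walked)
pos 48 'd': at 2
pos 49 'b': at 3  → match P3@[49:49]
pos 50 'd': at 4  → match P0@[47:50]
pos 51 'c': at 1 (fail-walked)
pos 52 'c': at 12
pos 53 'b': at 13  → match P3@[53:53]
pos 54 'e': at 14
pos 55 'a': at 15
pos 56 'b': at 16  → match P3@[56:56],P4@[51:56]
pos 57 'a': at 0 (fail-walked)
pos 58 'e': at 17
pos 59 'd': at 21 (fail-walked)
pos 60 'e': at 22  → match P6@[59:60]
pos 61 'd': at 21 (fail-walked)
pos 62 'd': at 21 (fail-walked)
pos 63 'd': at 21 (fail-walked)
pos 64 'c': at 1 (fail-walked)
pos 65 'd': at 2
pos 66 'b': at 3  → match P3@[66:66]
pos 67 'd': at 4  → match P0@[64:67]
pos 68 'c': at 1 (fail-walked)
pos 69 'a': at 9
pos 70 'd': at 10
pos 71 'e': at 11  → match P2@[68:71],P6@[70:71]
pos 72 'e': at 17 (fail-walked)
pos 73 'a': at 18
pos 74 'd': at 19
pos 75 'e': at 20  → match P5@[72:75],P6@[74:75]
pos 76 'c': at 1 (fail-walked)

Result: [[4,2],[4,6],[6,3],[10,3],[15,5],[15,6],[19,3],[20,3],[24,2],[24,6],[28,5],[28,6],[30,3],[34,6],[36,3],[37,3],[38,3],[39,1],[40,6],[41,3],[43,3],[46,3],[49,3],[50,0],[53,3],[56,3],[56,4],[60,6],[66,3],[67,0],[71,2],[71,6],[75,5],[75,6]]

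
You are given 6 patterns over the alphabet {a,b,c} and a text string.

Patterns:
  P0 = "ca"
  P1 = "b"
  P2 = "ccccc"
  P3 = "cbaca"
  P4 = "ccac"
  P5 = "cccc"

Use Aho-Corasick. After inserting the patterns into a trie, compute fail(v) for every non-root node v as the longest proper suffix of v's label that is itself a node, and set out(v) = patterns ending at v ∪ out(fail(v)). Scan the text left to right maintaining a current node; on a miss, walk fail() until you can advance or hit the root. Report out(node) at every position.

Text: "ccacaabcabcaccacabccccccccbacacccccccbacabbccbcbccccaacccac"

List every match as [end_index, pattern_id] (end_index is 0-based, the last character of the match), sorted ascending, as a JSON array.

Build automaton:
Trie (insert patterns):
  0='ε' goto b→3 c→1
  1='c' goto a→2 b→8 c→4
  2='ca' goto ·  ←P0
  3='b' goto ·  ←P1
  4='cc' goto a→12 c→5
  5='ccc' goto c→6
  6='cccc' goto c→7  ←P5
  7='ccccc' goto ·  ←P2
  8='cb' goto a→9
  9='cba' goto c→10
  10='cbac' goto a→11
  11='cbaca' goto ·  ←P3
  12='cca' goto c→13
  13='ccac' goto ·  ←P4

BFS fail/out derivation:
  n1('c'): parent n0 fail=0; on 'c' 0 → fail=0;  out ∅∪∅=∅
  n3('b'): parent n0 fail=0; on 'b' 0 → fail=0;  out {1}∪∅={1}
  n2('ca'): parent n1 fail=0; on 'a' 0 → fail=0;  out {0}∪∅={0}
  n4('cc'): parent n1 fail=0; on 'c' 0 → fail=1;  out ∅∪∅=∅
  n8('cb'): parent n1 fail=0; on 'b' 0 → fail=3;  out ∅∪{1}={1}
  n5('ccc'): parent n4 fail=1; on 'c' 1 → fail=4;  out ∅∪∅=∅
  n9('cba'): parent n8 fail=3; on 'a' 3→0 → fail=0;  out ∅∪∅=∅
  n12('cca'): parent n4 fail=1; on 'a' 1 → fail=2;  out ∅∪{0}={0}
  n6('cccc'): parent n5 fail=4; on 'c' 4 → fail=5;  out {5}∪∅={5}
  n10('cbac'): parent n9 fail=0; on 'c' 0 → fail=1;  out ∅∪∅=∅
  n13('ccac'): parent n12 fail=2; on 'c' 2→0 → fail=1;  out {4}∪∅={4}
  n7('ccccc'): parent n6 fail=5; on 'c' 5 → fail=6;  out {2}∪{5}={2,5}
  n11('cbaca'): parent n10 fail=1; on 'a' 1 → fail=2;  out {3}∪{0}={0,3}

Scan:
[0] read 'c'  n0⇒n1
[1] read 'c'  n1⇒n4
[2] read 'a'  n4⇒n12  emit P0@[1:2]
[3] read 'c'  n12⇒n13  emit P4@[0:3]
[4] read 'a'  n13⇒n2 (via fail)  emit P0@[3:4]
[5] read 'a'  n2⇒n0 (via fail)
[6] read 'b'  n0⇒n3  emit P1@[6:6]
[7] read 'c'  n3⇒n1 (via fail)
[8] read 'a'  n1⇒n2  emit P0@[7:8]
[9] read 'b'  n2⇒n3 (via fail)  emit P1@[9:9]
[10] read 'c'  n3⇒n1 (via fail)
[11] read 'a'  n1⇒n2  emit P0@[10:11]
[12] read 'c'  n2⇒n1 (via fail)
[13] read 'c'  n1⇒n4
[14] read 'a'  n4⇒n12  emit P0@[13:14]
[15] read 'c'  n12⇒n13  emit P4@[12:15]
[16] read 'a'  n13⇒n2 (via fail)  emit P0@[15:16]
[17] read 'b'  n2⇒n3 (via fail)  emit P1@[17:17]
[18] read 'c'  n3⇒n1 (via fail)
[19] read 'c'  n1⇒n4
[20] read 'c'  n4⇒n5
[21] read 'c'  n5⇒n6  emit P5@[18:21]
[22] read 'c'  n6⇒n7  emit P2@[18:22],P5@[19:22]
[23] read 'c'  n7⇒n7 (via fail)  emit P2@[19:23],P5@[20:23]
[24] read 'c'  n7⇒n7 (via fail)  emit P2@[20:24],P5@[21:24]
[25] read 'c'  n7⇒n7 (via fail)  emit P2@[21:25],P5@[22:25]
[26] read 'b'  n7⇒n8 (via fail)  emit P1@[26:26]
[27] read 'a'  n8⇒n9
[28] read 'c'  n9⇒n10
[29] read 'a'  n10⇒n11  emit P0@[28:29],P3@[25:29]
[30] read 'c'  n11⇒n1 (via fail)
[31] read 'c'  n1⇒n4
[32] read 'c'  n4⇒n5
[33] read 'c'  n5⇒n6  emit P5@[30:33]
[34] read 'c'  n6⇒n7  emit P2@[30:34],P5@[31:34]
[35] read 'c'  n7⇒n7 (via fail)  emit P2@[31:35],P5@[32:35]
[36] read 'c'  n7⇒n7 (via fail)  emit P2@[32:36],P5@[33:36]
[37] read 'b'  n7⇒n8 (via fail)  emit P1@[37:37]
[38] read 'a'  n8⇒n9
[39] read 'c'  n9⇒n10
[40] read 'a'  n10⇒n11  emit P0@[39:40],P3@[36:40]
[41] read 'b'  n11⇒n3 (via fail)  emit P1@[41:41]
[42] read 'b'  n3⇒n3 (via fail)  emit P1@[42:42]
[43] read 'c'  n3⇒n1 (via fail)
[44] read 'c'  n1⇒n4
[45] read 'b'  n4⇒n8 (via fail)  emit P1@[45:45]
[46] read 'c'  n8⇒n1 (via fail)
[47] read 'b'  n1⇒n8  emit P1@[47:47]
[48] read 'c'  n8⇒n1 (via fail)
[49] read 'c'  n1⇒n4
[50] read 'c'  n4⇒n5
[51] read 'c'  n5⇒n6  emit P5@[48:51]
[52] read 'a'  n6⇒n12 (via fail)  emit P0@[51:52]
[53] read 'a'  n12⇒n0 (via fail)
[54] read 'c'  n0⇒n1
[55] read 'c'  n1⇒n4
[56] read 'c'  n4⇒n5
[57] read 'a'  n5⇒n12 (via fail)  emit P0@[56:57]
[58] read 'c'  n12⇒n13  emit P4@[55:58]

All matches (sorted): [[2,0],[3,4],[4,0],[6,1],[8,0],[9,1],[11,0],[14,0],[15,4],[16,0],[17,1],[21,5],[22,2],[22,5],[23,2],[23,5],[24,2],[24,5],[25,2],[25,5],[26,1],[29,0],[29,3],[33,5],[34,2],[34,5],[35,2],[35,5],[36,2],[36,5],[37,1],[40,0],[40,3],[41,1],[42,1],[45,1],[47,1],[51,5],[52,0],[57,0],[58,4]]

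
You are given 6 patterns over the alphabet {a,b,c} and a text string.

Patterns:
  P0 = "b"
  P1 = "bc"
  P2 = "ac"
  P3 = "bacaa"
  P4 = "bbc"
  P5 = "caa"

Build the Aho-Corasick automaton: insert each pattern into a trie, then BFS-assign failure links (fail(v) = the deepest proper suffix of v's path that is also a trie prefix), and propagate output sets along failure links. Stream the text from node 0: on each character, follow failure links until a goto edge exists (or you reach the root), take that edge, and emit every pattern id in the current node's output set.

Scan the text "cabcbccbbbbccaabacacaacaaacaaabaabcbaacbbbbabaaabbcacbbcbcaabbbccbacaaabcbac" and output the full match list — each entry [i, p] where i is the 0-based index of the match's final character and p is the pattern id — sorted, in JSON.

Build automaton:
Trie (insert patterns):
  n0 'ε': a→3 b→1 c→11
  n1 'b': a→5 b→9 c→2  ←P0
  n2 'bc': ·  ←P1
  n3 'a': c→4
  n4 'ac': ·  ←P2
  n5 'ba': c→6
  n6 'bac': a→7
  n7 'baca': a→8
  n8 'bacaa': ·  ←P3
  n9 'bb': c→10
  n10 'bbc': ·  ←P4
  n11 'c': a→12
  n12 'ca': a→13
  n13 'caa': ·  ←P5

BFS fail/out derivation:
  fail(1) 'b': from fail(0)=0 chase 'b': 0 ⇒ 0;  out={0}∪out(0)={0}
  fail(3) 'a': from fail(0)=0 chase 'a': 0 ⇒ 0;  out=∅∪out(0)=∅
  fail(11) 'c': from fail(0)=0 chase 'c': 0 ⇒ 0;  out=∅∪out(0)=∅
  fail(2) 'bc': from fail(1)=0 chase 'c': 0 ⇒ 11;  out={1}∪out(11)={1}
  fail(4) 'ac': from fail(3)=0 chase 'c': 0 ⇒ 11;  out={2}∪out(11)={2}
  fail(5) 'ba': from fail(1)=0 chase 'a': 0 ⇒ 3;  out=∅∪out(3)=∅
  fail(9) 'bb': from fail(1)=0 chase 'b': 0 ⇒ 1;  out=∅∪out(1)={0}
  fail(12) 'ca': from fail(11)=0 chase 'a': 0 ⇒ 3;  out=∅∪out(3)=∅
  fail(6) 'bac': from fail(5)=3 chase 'c': 3 ⇒ 4;  out=∅∪out(4)={2}
  fail(10) 'bbc': from fail(9)=1 chase 'c': 1 ⇒ 2;  out={4}∪out(2)={1,4}
  fail(13) 'caa': from fail(12)=3 chase 'a': 3→0 ⇒ 3;  out={5}∪out(3)={5}
  fail(7) 'baca': from fail(6)=4 chase 'a': 4→11 ⇒ 12;  out=∅∪out(12)=∅
  fail(8) 'bacaa': from fail(7)=12 chase 'a': 12 ⇒ 13;  out={3}∪out(13)={3,5}

Scan:
i=0 'c': node 0→11
i=1 'a': node 11→12
i=2 'b': node 12→1 ·f  → match P0@[2:2]
i=3 'c': node 1→2  → match P1@[2:3]
i=4 'b': node 2→1 ·f  → match P0@[4:4]
i=5 'c': node 1→2  → match P1@[4:5]
i=6 'c': node 2→11 ·f
i=7 'b': node 11→1 ·f  → match P0@[7:7]
i=8 'b': node 1→9  → match P0@[8:8]
i=9 'b': node 9→9 ·f  → match P0@[9:9]
i=10 'b': node 9→9 ·f  → match P0@[10:10]
i=11 'c': node 9→10  → match P1@[10:11],P4@[9:11]
i=12 'c': node 10→11 ·f
i=13 'a': node 11→12
i=14 'a': node 12→13  → match P5@[12:14]
i=15 'b': node 13→1 ·f  → match P0@[15:15]
i=16 'a': node 1→5
i=17 'c': node 5→6  → match P2@[16:17]
i=18 'a': node 6→7
i=19 'c': node 7→4 ·f  → match P2@[18:19]
i=20 'a': node 4→12 ·f
i=21 'a': node 12→13  → match P5@[19:21]
i=22 'c': node 13→4 ·f  → match P2@[21:22]
i=23 'a': node 4→12 ·f
i=24 'a': node 12→13  → match P5@[22:24]
i=25 'a': node 13→3 ·f
i=26 'c': node 3→4  → match P2@[25:26]
i=27 'a': node 4→12 ·f
i=28 'a': node 12→13  → match P5@[26:28]
i=29 'a': node 13→3 ·f
i=30 'b': node 3→1 ·f  → match P0@[30:30]
i=31 'a': node 1→5
i=32 'a': node 5→3 ·f
i=33 'b': node 3→1 ·f  → match P0@[33:33]
i=34 'c': node 1→2  → match P1@[33:34]
i=35 'b': node 2→1 ·f  → match P0@[35:35]
i=36 'a': node 1→5
i=37 'a': node 5→3 ·f
i=38 'c': node 3→4  → match P2@[37:38]
i=39 'b': node 4→1 ·f  → match P0@[39:39]
i=40 'b': node 1→9  → match P0@[40:40]
i=41 'b': node 9→9 ·f  → match P0@[41:41]
i=42 'b': node 9→9 ·f  → match P0@[42:42]
i=43 'a': node 9→5 ·f
i=44 'b': node 5→1 ·f  → match P0@[44:44]
i=45 'a': node 1→5
i=46 'a': node 5→3 ·f
i=47 'a': node 3→3 ·f
i=48 'b': node 3→1 ·f  → match P0@[48:48]
i=49 'b': node 1→9  → match P0@[49:49]
i=50 'c': node 9→10  → match P1@[49:50],P4@[48:50]
i=51 'a': node 10→12 ·f
i=52 'c': node 12→4 ·f  → match P2@[51:52]
i=53 'b': node 4→1 ·f  → match P0@[53:53]
i=54 'b': node 1→9  → match P0@[54:54]
i=55 'c': node 9→10  → match P1@[54:55],P4@[53:55]
i=56 'b': node 10→1 ·f  → match P0@[56:56]
i=57 'c': node 1→2  → match P1@[56:57]
i=58 'a': node 2→12 ·f
i=59 'a': node 12→13  → match P5@[57:59]
i=60 'b': node 13→1 ·f  → match P0@[60:60]
i=61 'b': node 1→9  → match P0@[61:61]
i=62 'b': node 9→9 ·f  → match P0@[62:62]
i=63 'c': node 9→10  → match P1@[62:63],P4@[61:63]
i=64 'c': node 10→11 ·f
i=65 'b': node 11→1 ·f  → match P0@[65:65]
i=66 'a': node 1→5
i=67 'c': node 5→6  → match P2@[66:67]
i=68 'a': node 6→7
i=69 'a': node 7→8  → match P3@[65:69],P5@[67:69]
i=70 'a': node 8→3 ·f
i=71 'b': node 3→1 ·f  → match P0@[71:71]
i=72 'c': node 1→2  → match P1@[71:72]
i=73 'b': node 2→1 ·f  → match P0@[73:73]
i=74 'a': node 1→5
i=75 'c': node 5→6  → match P2@[74:75]

Result: [[2,0],[3,1],[4,0],[5,1],[7,0],[8,0],[9,0],[10,0],[11,1],[11,4],[14,5],[15,0],[17,2],[19,2],[21,5],[22,2],[24,5],[26,2],[28,5],[30,0],[33,0],[34,1],[35,0],[38,2],[39,0],[40,0],[41,0],[42,0],[44,0],[48,0],[49,0],[50,1],[50,4],[52,2],[53,0],[54,0],[55,1],[55,4],[56,0],[57,1],[59,5],[60,0],[61,0],[62,0],[63,1],[63,4],[65,0],[67,2],[69,3],[69,5],[71,0],[72,1],[73,0],[75,2]]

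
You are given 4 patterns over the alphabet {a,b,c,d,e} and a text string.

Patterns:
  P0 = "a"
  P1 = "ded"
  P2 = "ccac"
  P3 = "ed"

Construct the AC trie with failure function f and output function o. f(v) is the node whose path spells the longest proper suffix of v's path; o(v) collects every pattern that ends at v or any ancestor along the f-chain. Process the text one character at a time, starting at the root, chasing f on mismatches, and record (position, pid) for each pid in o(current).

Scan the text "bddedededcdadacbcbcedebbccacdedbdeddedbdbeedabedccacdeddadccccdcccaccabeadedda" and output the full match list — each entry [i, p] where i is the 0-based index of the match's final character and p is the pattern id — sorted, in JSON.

Build automaton:
Trie nodes:
  n0 'ε': a→1 c→5 d→2 e→9
  n1 'a': ·  ←P0
  n2 'd': e→3
  n3 'de': d→4
  n4 'ded': ·  ←P1
  n5 'c': c→6
  n6 'cc': a→7
  n7 'cca': c→8
  n8 'ccac': ·  ←P2
  n9 'e': d→10
  n10 'ed': ·  ←P3

BFS fail/out derivation:
  n1('a'): parent n0 fail=0; on 'a' 0 → fail=0;  out {0}∪∅={0}
  n2('d'): parent n0 fail=0; on 'd' 0 → fail=0;  out ∅∪∅=∅
  n5('c'): parent n0 fail=0; on 'c' 0 → fail=0;  out ∅∪∅=∅
  n9('e'): parent n0 fail=0; on 'e' 0 → fail=0;  out ∅∪∅=∅
  n3('de'): parent n2 fail=0; on 'e' 0 → fail=9;  out ∅∪∅=∅
  n6('cc'): parent n5 fail=0; on 'c' 0 → fail=5;  out ∅∪∅=∅
  n10('ed'): parent n9 fail=0; on 'd' 0 → fail=2;  out {3}∪∅={3}
  n4('ded'): parent n3 fail=9; on 'd' 9 → fail=10;  out {1}∪{3}={1,3}
  n7('cca'): parent n6 fail=5; on 'a' 5→0 → fail=1;  out ∅∪{0}={0}
  n8('ccac'): parent n7 fail=1; on 'c' 1→0 → fail=5;  out {2}∪∅={2}

Text stream:
pos 0 'b': at 0
pos 1 'd': at 2
pos 2 'd': at 2 ·f
pos 3 'e': at 3
pos 4 'd': at 4  ** P1@[2:4],P3@[3:4]
pos 5 'e': at 3 ·f
pos 6 'd': at 4  ** P1@[4:6],P3@[5:6]
pos 7 'e': at 3 ·f
pos 8 'd': at 4  ** P1@[6:8],P3@[7:8]
pos 9 'c': at 5 ·f
pos 10 'd': at 2 ·f
pos 11 'a': at 1 ·f  ** P0@[11:11]
pos 12 'd': at 2 ·f
pos 13 'a': at 1 ·f  ** P0@[13:13]
pos 14 'c': at 5 ·f
pos 15 'b': at 0 ·f
pos 16 'c': at 5
pos 17 'b': at 0 ·f
pos 18 'c': at 5
pos 19 'e': at 9 ·f
pos 20 'd': at 10  ** P3@[19:20]
pos 21 'e': at 3 ·f
pos 22 'b': at 0 ·f
pos 23 'b': at 0
pos 24 'c': at 5
pos 25 'c': at 6
pos 26 'a': at 7  ** P0@[26:26]
pos 27 'c': at 8  ** P2@[24:27]
pos 28 'd': at 2 ·f
pos 29 'e': at 3
pos 30 'd': at 4  ** P1@[28:30],P3@[29:30]
pos 31 'b': at 0 ·f
pos 32 'd': at 2
pos 33 'e': at 3
pos 34 'd': at 4  ** P1@[32:34],P3@[33:34]
pos 35 'd': at 2 ·f
pos 36 'e': at 3
pos 37 'd': at 4  ** P1@[35:37],P3@[36:37]
pos 38 'b': at 0 ·f
pos 39 'd': at 2
pos 40 'b': at 0 ·f
pos 41 'e': at 9
pos 42 'e': at 9 ·f
pos 43 'd': at 10  ** P3@[42:43]
pos 44 'a': at 1 ·f  ** P0@[44:44]
pos 45 'b': at 0 ·f
pos 46 'e': at 9
pos 47 'd': at 10  ** P3@[46:47]
pos 48 'c': at 5 ·f
pos 49 'c': at 6
pos 50 'a': at 7  ** P0@[50:50]
pos 51 'c': at 8  ** P2@[48:51]
pos 52 'd': at 2 ·f
pos 53 'e': at 3
pos 54 'd': at 4  ** P1@[52:54],P3@[53:54]
pos 55 'd': at 2 ·f
pos 56 'a': at 1 ·f  ** P0@[56:56]
pos 57 'd': at 2 ·f
pos 58 'c': at 5 ·f
pos 59 'c': at 6
pos 60 'c': at 6 ·f
pos 61 'c': at 6 ·f
pos 62 'd': at 2 ·f
pos 63 'c': at 5 ·f
pos 64 'c': at 6
pos 65 'c': at 6 ·f
pos 66 'a': at 7  ** P0@[66:66]
pos 67 'c': at 8  ** P2@[64:67]
pos 68 'c': at 6 ·f
pos 69 'a': at 7  ** P0@[69:69]
pos 70 'b': at 0 ·f
pos 71 'e': at 9
pos 72 'a': at 1 ·f  ** P0@[72:72]
pos 73 'd': at 2 ·f
pos 74 'e': at 3
pos 75 'd': at 4  ** P1@[73:75],P3@[74:75]
pos 76 'd': at 2 ·f
pos 77 'a': at 1 ·f  ** P0@[77:77]

Result: [[4,1],[4,3],[6,1],[6,3],[8,1],[8,3],[11,0],[13,0],[20,3],[26,0],[27,2],[30,1],[30,3],[34,1],[34,3],[37,1],[37,3],[43,3],[44,0],[47,3],[50,0],[51,2],[54,1],[54,3],[56,0],[66,0],[67,2],[69,0],[72,0],[75,1],[75,3],[77,0]]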